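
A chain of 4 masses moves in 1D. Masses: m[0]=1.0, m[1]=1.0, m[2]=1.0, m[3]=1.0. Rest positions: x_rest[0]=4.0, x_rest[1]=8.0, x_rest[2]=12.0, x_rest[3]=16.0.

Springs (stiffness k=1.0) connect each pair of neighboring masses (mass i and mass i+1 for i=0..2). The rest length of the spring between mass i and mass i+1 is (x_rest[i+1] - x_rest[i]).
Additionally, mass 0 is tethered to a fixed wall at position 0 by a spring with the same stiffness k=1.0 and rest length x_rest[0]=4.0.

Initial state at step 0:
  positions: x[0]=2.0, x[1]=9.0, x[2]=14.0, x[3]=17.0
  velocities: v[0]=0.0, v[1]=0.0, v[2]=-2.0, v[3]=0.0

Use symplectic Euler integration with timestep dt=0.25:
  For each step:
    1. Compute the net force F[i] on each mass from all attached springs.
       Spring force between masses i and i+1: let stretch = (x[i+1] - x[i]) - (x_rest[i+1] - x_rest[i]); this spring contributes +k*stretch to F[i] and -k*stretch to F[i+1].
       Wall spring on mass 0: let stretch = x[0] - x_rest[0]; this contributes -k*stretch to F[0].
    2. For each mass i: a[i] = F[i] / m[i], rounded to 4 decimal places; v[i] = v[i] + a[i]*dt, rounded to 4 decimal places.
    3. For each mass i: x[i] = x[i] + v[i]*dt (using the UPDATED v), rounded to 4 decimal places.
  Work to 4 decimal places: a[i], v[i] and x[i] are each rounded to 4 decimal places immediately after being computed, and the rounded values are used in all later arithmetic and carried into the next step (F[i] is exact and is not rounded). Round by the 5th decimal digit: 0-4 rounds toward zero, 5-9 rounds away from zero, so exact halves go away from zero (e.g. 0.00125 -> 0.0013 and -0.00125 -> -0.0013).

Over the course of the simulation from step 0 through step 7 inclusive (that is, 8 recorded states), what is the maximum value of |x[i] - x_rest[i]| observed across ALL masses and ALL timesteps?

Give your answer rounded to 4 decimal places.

Step 0: x=[2.0000 9.0000 14.0000 17.0000] v=[0.0000 0.0000 -2.0000 0.0000]
Step 1: x=[2.3125 8.8750 13.3750 17.0625] v=[1.2500 -0.5000 -2.5000 0.2500]
Step 2: x=[2.8906 8.6211 12.6992 17.1445] v=[2.3125 -1.0156 -2.7031 0.3281]
Step 3: x=[3.6462 8.2639 12.0464 17.1987] v=[3.0225 -1.4287 -2.6113 0.2168]
Step 4: x=[4.4626 7.8545 11.4792 17.1809] v=[3.2654 -1.6375 -2.2689 -0.0713]
Step 5: x=[5.2120 7.4597 11.0418 17.0567] v=[2.9977 -1.5793 -1.7497 -0.4967]
Step 6: x=[5.7762 7.1483 10.7564 16.8066] v=[2.2566 -1.2457 -1.1415 -1.0004]
Step 7: x=[6.0651 6.9766 10.6237 16.4284] v=[1.1556 -0.6867 -0.5310 -1.5130]
Max displacement = 2.0651

Answer: 2.0651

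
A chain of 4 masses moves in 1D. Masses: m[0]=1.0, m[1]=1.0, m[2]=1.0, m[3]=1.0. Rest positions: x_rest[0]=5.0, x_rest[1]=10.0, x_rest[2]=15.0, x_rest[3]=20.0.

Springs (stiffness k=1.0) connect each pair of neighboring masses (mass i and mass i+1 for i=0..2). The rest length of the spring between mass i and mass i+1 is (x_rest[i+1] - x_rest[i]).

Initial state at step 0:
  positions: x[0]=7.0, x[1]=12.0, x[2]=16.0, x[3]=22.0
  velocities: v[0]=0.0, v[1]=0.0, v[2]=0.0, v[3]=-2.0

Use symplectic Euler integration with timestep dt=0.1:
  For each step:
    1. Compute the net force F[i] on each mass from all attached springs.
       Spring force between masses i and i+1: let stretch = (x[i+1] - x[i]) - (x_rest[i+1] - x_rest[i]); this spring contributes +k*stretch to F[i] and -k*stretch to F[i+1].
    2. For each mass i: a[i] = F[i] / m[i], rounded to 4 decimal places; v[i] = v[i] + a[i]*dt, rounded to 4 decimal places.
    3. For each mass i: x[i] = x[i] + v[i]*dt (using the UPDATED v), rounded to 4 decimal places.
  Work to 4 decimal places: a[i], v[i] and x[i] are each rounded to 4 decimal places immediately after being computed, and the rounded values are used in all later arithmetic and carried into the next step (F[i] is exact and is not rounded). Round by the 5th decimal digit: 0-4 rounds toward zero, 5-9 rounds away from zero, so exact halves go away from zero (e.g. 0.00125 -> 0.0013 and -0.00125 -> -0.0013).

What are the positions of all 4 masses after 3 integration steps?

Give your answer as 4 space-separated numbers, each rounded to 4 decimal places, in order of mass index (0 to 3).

Answer: 6.9995 11.9420 16.1091 21.3495

Derivation:
Step 0: x=[7.0000 12.0000 16.0000 22.0000] v=[0.0000 0.0000 0.0000 -2.0000]
Step 1: x=[7.0000 11.9900 16.0200 21.7900] v=[0.0000 -0.1000 0.2000 -2.1000]
Step 2: x=[6.9999 11.9704 16.0574 21.5723] v=[-0.0010 -0.1960 0.3740 -2.1770]
Step 3: x=[6.9995 11.9420 16.1091 21.3495] v=[-0.0040 -0.2844 0.5168 -2.2285]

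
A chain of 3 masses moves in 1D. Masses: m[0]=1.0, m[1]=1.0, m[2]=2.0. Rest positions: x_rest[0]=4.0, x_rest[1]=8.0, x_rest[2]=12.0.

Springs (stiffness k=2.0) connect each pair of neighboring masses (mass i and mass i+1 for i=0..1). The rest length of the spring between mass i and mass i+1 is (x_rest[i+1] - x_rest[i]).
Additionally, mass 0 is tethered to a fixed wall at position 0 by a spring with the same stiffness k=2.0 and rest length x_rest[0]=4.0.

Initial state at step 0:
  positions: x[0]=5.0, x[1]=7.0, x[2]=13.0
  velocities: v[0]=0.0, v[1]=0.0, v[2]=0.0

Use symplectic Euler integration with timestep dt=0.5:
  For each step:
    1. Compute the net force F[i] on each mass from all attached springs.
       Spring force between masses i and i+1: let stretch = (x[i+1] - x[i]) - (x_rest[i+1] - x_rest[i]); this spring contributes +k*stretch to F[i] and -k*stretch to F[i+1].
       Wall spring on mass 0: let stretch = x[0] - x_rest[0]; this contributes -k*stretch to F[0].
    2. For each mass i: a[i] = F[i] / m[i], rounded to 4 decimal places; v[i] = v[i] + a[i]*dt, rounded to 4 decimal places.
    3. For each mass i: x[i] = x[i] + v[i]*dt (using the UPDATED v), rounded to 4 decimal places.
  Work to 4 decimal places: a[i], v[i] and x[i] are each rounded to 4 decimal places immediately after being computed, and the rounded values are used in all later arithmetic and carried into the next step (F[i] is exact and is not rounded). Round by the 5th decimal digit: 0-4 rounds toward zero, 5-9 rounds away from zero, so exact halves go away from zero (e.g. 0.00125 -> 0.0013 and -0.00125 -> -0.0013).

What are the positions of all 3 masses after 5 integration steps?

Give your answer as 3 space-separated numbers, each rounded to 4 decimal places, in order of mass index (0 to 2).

Step 0: x=[5.0000 7.0000 13.0000] v=[0.0000 0.0000 0.0000]
Step 1: x=[3.5000 9.0000 12.5000] v=[-3.0000 4.0000 -1.0000]
Step 2: x=[3.0000 10.0000 12.1250] v=[-1.0000 2.0000 -0.7500]
Step 3: x=[4.5000 8.5625 12.2188] v=[3.0000 -2.8750 0.1875]
Step 4: x=[5.7813 6.9219 12.3985] v=[2.5625 -3.2812 0.3594]
Step 5: x=[4.7422 7.4493 12.2091] v=[-2.0782 1.0548 -0.3789]

Answer: 4.7422 7.4493 12.2091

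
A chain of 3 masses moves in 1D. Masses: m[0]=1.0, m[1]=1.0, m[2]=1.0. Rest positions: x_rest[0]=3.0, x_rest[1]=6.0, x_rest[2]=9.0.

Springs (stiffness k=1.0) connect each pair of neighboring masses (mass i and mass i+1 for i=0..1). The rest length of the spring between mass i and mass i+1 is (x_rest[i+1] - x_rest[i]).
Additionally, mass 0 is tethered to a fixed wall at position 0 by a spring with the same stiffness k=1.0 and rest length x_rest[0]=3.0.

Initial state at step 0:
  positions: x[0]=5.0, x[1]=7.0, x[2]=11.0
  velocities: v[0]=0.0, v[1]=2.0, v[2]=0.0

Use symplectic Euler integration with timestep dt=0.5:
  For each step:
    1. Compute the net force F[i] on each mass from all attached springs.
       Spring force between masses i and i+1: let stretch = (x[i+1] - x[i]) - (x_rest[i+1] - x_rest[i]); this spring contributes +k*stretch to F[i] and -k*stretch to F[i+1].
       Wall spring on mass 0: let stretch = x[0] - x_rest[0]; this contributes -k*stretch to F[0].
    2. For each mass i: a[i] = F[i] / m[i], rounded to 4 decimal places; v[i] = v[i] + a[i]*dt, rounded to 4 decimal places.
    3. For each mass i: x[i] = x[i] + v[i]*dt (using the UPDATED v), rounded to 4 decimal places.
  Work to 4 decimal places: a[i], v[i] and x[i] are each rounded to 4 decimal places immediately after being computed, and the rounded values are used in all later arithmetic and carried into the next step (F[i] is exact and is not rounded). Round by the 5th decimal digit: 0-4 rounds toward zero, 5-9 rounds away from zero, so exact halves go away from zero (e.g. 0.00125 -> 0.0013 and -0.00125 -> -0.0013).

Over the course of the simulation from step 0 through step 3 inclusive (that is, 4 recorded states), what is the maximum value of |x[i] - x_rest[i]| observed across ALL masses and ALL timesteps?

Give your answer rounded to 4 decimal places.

Answer: 3.5000

Derivation:
Step 0: x=[5.0000 7.0000 11.0000] v=[0.0000 2.0000 0.0000]
Step 1: x=[4.2500 8.5000 10.7500] v=[-1.5000 3.0000 -0.5000]
Step 2: x=[3.5000 9.5000 10.6875] v=[-1.5000 2.0000 -0.1250]
Step 3: x=[3.3750 9.2969 11.0782] v=[-0.2500 -0.4063 0.7813]
Max displacement = 3.5000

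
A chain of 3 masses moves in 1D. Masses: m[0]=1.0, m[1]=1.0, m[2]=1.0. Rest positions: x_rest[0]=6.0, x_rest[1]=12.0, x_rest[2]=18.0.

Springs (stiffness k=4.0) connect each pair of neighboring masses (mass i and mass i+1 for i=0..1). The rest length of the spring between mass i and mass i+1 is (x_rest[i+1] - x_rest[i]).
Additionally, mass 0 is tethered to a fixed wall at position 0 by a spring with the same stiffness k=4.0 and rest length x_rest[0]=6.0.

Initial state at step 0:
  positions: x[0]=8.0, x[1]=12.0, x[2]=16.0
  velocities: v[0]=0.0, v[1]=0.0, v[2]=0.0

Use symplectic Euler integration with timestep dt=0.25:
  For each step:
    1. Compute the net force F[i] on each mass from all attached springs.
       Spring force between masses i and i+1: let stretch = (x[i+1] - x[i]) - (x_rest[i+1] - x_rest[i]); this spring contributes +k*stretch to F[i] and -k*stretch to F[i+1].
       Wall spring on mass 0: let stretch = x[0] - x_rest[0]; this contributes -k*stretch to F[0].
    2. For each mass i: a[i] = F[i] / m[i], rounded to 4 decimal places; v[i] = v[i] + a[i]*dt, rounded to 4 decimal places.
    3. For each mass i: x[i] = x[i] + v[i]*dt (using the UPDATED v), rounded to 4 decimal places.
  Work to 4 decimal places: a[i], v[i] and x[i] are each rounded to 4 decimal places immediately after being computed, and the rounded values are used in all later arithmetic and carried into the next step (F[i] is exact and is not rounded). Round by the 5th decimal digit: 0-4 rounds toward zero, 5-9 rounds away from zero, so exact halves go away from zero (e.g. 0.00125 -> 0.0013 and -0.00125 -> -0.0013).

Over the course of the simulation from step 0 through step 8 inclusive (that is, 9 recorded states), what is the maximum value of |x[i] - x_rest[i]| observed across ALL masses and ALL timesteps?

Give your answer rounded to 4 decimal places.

Step 0: x=[8.0000 12.0000 16.0000] v=[0.0000 0.0000 0.0000]
Step 1: x=[7.0000 12.0000 16.5000] v=[-4.0000 0.0000 2.0000]
Step 2: x=[5.5000 11.8750 17.3750] v=[-6.0000 -0.5000 3.5000]
Step 3: x=[4.2188 11.5313 18.3750] v=[-5.1250 -1.3750 4.0000]
Step 4: x=[3.7110 11.0704 19.1641] v=[-2.0313 -1.8438 3.1563]
Step 5: x=[4.1153 10.7930 19.4298] v=[1.6171 -1.1095 1.0626]
Step 6: x=[5.1602 11.0054 19.0363] v=[4.1795 0.8496 -1.5742]
Step 7: x=[6.3763 11.7642 18.1350] v=[4.8645 3.0353 -3.6051]
Step 8: x=[7.3453 12.7688 17.1410] v=[3.8761 4.0182 -3.9759]
Max displacement = 2.2890

Answer: 2.2890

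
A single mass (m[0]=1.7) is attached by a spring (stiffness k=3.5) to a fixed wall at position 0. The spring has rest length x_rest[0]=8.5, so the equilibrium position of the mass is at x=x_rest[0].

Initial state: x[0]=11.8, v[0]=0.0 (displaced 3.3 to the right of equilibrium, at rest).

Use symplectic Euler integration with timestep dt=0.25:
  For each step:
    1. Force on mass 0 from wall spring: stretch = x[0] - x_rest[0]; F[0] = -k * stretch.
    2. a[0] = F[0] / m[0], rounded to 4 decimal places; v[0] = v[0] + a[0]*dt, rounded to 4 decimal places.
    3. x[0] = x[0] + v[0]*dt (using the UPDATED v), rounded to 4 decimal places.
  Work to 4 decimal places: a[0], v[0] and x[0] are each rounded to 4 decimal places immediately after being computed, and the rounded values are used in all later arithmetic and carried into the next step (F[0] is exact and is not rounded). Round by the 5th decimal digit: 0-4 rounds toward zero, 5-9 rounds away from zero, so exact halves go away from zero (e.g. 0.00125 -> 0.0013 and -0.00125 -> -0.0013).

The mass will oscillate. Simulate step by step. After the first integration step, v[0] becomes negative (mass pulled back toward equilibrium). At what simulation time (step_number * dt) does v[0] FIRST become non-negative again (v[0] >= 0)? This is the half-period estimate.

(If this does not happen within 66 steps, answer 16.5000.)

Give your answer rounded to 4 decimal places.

Step 0: x=[11.8000] v=[0.0000]
Step 1: x=[11.3754] v=[-1.6985]
Step 2: x=[10.5808] v=[-3.1785]
Step 3: x=[9.5184] v=[-4.2495]
Step 4: x=[8.3250] v=[-4.7737]
Step 5: x=[7.1541] v=[-4.6836]
Step 6: x=[6.1564] v=[-3.9909]
Step 7: x=[5.4603] v=[-2.7846]
Step 8: x=[5.1553] v=[-1.2201]
Step 9: x=[5.2807] v=[0.5014]
First v>=0 after going negative at step 9, time=2.2500

Answer: 2.2500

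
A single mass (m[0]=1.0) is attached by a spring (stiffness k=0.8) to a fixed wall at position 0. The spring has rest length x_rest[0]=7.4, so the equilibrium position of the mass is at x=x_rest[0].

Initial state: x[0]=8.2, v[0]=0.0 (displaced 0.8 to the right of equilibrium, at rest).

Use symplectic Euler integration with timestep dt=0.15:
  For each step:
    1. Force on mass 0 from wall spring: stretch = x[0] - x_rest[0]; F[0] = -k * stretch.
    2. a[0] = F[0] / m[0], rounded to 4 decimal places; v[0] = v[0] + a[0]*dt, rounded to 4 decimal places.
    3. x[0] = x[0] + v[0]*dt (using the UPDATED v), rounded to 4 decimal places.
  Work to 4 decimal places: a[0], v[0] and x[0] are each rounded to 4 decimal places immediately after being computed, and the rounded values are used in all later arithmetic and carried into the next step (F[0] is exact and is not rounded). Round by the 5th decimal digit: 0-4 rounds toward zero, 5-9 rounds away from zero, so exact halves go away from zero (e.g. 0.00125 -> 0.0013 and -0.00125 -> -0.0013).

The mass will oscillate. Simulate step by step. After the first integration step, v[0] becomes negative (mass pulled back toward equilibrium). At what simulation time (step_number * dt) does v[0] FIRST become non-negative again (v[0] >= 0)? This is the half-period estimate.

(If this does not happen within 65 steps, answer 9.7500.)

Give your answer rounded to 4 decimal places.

Step 0: x=[8.2000] v=[0.0000]
Step 1: x=[8.1856] v=[-0.0960]
Step 2: x=[8.1571] v=[-0.1903]
Step 3: x=[8.1149] v=[-0.2812]
Step 4: x=[8.0599] v=[-0.3670]
Step 5: x=[7.9930] v=[-0.4462]
Step 6: x=[7.9154] v=[-0.5174]
Step 7: x=[7.8285] v=[-0.5792]
Step 8: x=[7.7339] v=[-0.6306]
Step 9: x=[7.6333] v=[-0.6707]
Step 10: x=[7.5285] v=[-0.6987]
Step 11: x=[7.4214] v=[-0.7141]
Step 12: x=[7.3139] v=[-0.7167]
Step 13: x=[7.2079] v=[-0.7064]
Step 14: x=[7.1054] v=[-0.6833]
Step 15: x=[7.0082] v=[-0.6479]
Step 16: x=[6.9181] v=[-0.6009]
Step 17: x=[6.8366] v=[-0.5431]
Step 18: x=[6.7653] v=[-0.4755]
Step 19: x=[6.7054] v=[-0.3993]
Step 20: x=[6.6580] v=[-0.3159]
Step 21: x=[6.6240] v=[-0.2269]
Step 22: x=[6.6039] v=[-0.1338]
Step 23: x=[6.5982] v=[-0.0383]
Step 24: x=[6.6069] v=[0.0579]
First v>=0 after going negative at step 24, time=3.6000

Answer: 3.6000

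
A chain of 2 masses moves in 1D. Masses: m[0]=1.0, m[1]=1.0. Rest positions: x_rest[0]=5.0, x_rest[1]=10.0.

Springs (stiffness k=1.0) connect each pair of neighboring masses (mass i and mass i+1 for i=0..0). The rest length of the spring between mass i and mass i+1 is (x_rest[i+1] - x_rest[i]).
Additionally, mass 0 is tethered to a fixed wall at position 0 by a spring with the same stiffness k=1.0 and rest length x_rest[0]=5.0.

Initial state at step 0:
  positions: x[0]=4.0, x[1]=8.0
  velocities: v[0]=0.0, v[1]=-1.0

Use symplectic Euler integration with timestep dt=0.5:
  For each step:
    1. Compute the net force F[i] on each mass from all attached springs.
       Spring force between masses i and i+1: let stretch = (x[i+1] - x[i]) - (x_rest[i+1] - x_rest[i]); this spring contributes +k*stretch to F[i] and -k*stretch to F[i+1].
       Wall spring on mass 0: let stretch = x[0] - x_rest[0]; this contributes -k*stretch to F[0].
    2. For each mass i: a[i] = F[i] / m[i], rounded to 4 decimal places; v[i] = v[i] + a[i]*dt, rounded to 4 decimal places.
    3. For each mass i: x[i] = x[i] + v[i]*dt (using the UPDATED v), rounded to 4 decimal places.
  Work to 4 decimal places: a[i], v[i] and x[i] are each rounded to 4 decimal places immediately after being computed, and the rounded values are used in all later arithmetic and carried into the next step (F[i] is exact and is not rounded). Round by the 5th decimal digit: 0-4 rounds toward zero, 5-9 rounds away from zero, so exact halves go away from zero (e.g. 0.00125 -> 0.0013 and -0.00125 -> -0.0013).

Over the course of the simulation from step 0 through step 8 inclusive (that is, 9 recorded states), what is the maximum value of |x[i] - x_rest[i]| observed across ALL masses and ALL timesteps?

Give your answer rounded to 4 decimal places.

Step 0: x=[4.0000 8.0000] v=[0.0000 -1.0000]
Step 1: x=[4.0000 7.7500] v=[0.0000 -0.5000]
Step 2: x=[3.9375 7.8125] v=[-0.1250 0.1250]
Step 3: x=[3.8594 8.1563] v=[-0.1563 0.6875]
Step 4: x=[3.8907 8.6759] v=[0.0625 1.0391]
Step 5: x=[4.1456 9.2492] v=[0.5098 1.1465]
Step 6: x=[4.6400 9.7966] v=[0.9888 1.0947]
Step 7: x=[5.2636 10.3048] v=[1.2471 1.0164]
Step 8: x=[5.8316 10.8027] v=[1.1359 0.9958]
Max displacement = 2.2500

Answer: 2.2500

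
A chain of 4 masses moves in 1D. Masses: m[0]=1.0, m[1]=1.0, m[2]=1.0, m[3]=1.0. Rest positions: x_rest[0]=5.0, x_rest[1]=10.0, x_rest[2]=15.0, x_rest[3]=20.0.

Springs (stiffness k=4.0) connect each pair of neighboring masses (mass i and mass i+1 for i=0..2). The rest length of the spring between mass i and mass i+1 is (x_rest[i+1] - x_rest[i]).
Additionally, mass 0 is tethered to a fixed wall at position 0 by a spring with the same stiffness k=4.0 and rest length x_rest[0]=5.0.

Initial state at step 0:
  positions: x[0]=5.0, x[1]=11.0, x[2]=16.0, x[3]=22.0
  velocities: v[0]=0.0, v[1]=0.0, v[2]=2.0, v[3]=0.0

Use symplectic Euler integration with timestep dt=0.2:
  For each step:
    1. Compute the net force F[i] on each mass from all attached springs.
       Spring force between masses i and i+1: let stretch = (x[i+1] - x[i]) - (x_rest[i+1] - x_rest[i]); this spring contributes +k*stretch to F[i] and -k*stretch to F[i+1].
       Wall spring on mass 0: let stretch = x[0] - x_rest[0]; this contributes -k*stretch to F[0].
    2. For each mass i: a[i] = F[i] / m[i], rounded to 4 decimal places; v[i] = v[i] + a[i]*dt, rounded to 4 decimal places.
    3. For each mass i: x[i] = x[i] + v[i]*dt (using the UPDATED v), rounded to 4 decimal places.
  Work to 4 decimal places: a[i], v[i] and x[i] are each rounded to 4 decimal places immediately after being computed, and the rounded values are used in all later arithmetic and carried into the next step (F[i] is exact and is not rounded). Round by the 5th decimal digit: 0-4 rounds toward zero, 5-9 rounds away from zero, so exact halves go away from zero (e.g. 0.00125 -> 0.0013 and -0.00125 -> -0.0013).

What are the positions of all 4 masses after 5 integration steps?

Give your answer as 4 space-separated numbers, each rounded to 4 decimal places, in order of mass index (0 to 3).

Step 0: x=[5.0000 11.0000 16.0000 22.0000] v=[0.0000 0.0000 2.0000 0.0000]
Step 1: x=[5.1600 10.8400 16.5600 21.8400] v=[0.8000 -0.8000 2.8000 -0.8000]
Step 2: x=[5.4032 10.6864 17.0496 21.6352] v=[1.2160 -0.7680 2.4480 -1.0240]
Step 3: x=[5.6272 10.7056 17.2548 21.4967] v=[1.1200 0.0960 1.0259 -0.6925]
Step 4: x=[5.7634 10.9601 17.0908 21.4795] v=[0.6810 1.2726 -0.8199 -0.0860]
Step 5: x=[5.8089 11.3641 16.6481 21.5601] v=[0.2276 2.0198 -2.2135 0.4030]

Answer: 5.8089 11.3641 16.6481 21.5601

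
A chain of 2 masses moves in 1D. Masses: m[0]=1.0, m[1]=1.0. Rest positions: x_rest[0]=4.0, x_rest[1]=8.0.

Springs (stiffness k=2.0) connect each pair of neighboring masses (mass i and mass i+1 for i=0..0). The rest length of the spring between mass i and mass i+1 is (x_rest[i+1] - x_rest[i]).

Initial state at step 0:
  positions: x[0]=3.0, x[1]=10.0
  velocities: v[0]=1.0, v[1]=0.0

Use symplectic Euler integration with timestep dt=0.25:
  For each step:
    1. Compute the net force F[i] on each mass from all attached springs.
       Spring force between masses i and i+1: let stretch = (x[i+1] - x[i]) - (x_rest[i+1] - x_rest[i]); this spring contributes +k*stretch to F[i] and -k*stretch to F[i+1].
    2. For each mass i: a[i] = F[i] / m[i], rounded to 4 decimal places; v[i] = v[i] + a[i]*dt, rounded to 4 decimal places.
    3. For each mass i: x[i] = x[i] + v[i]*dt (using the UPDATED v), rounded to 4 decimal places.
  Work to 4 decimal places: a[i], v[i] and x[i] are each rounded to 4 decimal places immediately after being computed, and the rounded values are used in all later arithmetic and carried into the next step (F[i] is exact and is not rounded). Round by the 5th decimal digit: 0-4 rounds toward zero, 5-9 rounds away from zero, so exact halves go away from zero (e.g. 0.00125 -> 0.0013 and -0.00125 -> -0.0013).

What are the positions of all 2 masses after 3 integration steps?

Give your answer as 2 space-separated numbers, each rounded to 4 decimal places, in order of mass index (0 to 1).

Step 0: x=[3.0000 10.0000] v=[1.0000 0.0000]
Step 1: x=[3.6250 9.6250] v=[2.5000 -1.5000]
Step 2: x=[4.5000 9.0000] v=[3.5000 -2.5000]
Step 3: x=[5.4375 8.3125] v=[3.7500 -2.7500]

Answer: 5.4375 8.3125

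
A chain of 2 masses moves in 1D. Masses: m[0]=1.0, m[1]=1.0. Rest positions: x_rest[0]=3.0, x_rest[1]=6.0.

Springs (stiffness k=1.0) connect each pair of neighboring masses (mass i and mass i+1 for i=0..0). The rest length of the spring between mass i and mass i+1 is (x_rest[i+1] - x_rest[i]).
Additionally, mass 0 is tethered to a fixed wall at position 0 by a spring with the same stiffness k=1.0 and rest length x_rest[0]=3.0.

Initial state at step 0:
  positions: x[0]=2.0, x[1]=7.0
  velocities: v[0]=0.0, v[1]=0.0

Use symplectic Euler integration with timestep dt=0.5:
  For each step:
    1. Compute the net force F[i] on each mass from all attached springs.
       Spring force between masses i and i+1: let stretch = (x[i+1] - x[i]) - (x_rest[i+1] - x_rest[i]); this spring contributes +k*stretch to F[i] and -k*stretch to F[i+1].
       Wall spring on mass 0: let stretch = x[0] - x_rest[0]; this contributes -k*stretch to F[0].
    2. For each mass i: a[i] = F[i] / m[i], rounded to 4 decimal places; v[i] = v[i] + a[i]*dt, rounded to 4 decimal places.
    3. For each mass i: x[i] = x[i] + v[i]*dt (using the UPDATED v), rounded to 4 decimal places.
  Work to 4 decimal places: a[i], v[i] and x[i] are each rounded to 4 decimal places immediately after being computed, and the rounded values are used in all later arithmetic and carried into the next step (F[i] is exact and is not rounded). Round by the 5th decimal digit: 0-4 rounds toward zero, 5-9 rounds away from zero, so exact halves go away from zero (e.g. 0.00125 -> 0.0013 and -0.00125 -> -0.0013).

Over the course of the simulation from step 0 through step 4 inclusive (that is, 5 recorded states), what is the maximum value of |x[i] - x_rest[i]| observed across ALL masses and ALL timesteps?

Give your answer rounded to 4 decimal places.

Step 0: x=[2.0000 7.0000] v=[0.0000 0.0000]
Step 1: x=[2.7500 6.5000] v=[1.5000 -1.0000]
Step 2: x=[3.7500 5.8125] v=[2.0000 -1.3750]
Step 3: x=[4.3282 5.3594] v=[1.1563 -0.9063]
Step 4: x=[4.0821 5.3985] v=[-0.4922 0.0781]
Max displacement = 1.3282

Answer: 1.3282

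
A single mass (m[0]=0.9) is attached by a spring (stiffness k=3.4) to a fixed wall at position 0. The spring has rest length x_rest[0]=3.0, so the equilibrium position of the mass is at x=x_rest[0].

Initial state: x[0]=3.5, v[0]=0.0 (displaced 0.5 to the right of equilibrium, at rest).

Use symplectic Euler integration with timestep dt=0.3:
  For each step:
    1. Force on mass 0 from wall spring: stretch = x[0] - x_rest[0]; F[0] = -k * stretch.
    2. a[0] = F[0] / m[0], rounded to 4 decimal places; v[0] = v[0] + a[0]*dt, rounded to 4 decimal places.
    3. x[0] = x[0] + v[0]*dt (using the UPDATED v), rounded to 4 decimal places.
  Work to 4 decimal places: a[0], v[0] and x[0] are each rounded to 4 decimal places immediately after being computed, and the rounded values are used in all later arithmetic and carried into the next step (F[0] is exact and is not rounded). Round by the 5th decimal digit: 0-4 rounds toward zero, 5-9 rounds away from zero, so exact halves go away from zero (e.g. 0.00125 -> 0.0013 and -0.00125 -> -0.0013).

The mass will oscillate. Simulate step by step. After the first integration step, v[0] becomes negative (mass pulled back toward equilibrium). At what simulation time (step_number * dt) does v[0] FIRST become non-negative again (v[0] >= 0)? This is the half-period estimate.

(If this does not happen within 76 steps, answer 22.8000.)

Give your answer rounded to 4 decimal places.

Step 0: x=[3.5000] v=[0.0000]
Step 1: x=[3.3300] v=[-0.5667]
Step 2: x=[3.0478] v=[-0.9407]
Step 3: x=[2.7493] v=[-0.9949]
Step 4: x=[2.5361] v=[-0.7108]
Step 5: x=[2.4806] v=[-0.1851]
Step 6: x=[2.6017] v=[0.4036]
First v>=0 after going negative at step 6, time=1.8000

Answer: 1.8000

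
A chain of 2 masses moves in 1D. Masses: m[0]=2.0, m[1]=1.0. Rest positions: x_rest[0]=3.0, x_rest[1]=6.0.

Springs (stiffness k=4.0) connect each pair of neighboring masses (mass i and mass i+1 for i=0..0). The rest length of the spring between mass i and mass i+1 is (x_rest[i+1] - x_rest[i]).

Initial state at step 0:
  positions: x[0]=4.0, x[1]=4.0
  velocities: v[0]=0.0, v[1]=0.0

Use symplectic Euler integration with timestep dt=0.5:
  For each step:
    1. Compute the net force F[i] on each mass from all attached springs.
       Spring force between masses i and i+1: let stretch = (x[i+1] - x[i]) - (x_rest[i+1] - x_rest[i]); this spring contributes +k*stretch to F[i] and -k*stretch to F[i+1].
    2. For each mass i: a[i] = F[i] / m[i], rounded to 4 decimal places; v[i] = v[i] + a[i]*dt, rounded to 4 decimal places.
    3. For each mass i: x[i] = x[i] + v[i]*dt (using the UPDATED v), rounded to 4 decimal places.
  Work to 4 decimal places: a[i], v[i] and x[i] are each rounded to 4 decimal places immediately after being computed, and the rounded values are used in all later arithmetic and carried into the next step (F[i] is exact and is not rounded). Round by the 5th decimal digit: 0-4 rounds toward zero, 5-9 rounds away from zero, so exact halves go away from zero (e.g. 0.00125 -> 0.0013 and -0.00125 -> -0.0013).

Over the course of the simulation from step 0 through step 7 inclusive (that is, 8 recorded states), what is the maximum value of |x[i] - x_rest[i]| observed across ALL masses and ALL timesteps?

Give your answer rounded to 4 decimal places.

Answer: 2.5000

Derivation:
Step 0: x=[4.0000 4.0000] v=[0.0000 0.0000]
Step 1: x=[2.5000 7.0000] v=[-3.0000 6.0000]
Step 2: x=[1.7500 8.5000] v=[-1.5000 3.0000]
Step 3: x=[2.8750 6.2500] v=[2.2500 -4.5000]
Step 4: x=[4.1875 3.6250] v=[2.6250 -5.2500]
Step 5: x=[3.7188 4.5625] v=[-0.9375 1.8750]
Step 6: x=[2.1719 7.6563] v=[-3.0938 6.1876]
Step 7: x=[1.8672 8.2657] v=[-0.6094 1.2188]
Max displacement = 2.5000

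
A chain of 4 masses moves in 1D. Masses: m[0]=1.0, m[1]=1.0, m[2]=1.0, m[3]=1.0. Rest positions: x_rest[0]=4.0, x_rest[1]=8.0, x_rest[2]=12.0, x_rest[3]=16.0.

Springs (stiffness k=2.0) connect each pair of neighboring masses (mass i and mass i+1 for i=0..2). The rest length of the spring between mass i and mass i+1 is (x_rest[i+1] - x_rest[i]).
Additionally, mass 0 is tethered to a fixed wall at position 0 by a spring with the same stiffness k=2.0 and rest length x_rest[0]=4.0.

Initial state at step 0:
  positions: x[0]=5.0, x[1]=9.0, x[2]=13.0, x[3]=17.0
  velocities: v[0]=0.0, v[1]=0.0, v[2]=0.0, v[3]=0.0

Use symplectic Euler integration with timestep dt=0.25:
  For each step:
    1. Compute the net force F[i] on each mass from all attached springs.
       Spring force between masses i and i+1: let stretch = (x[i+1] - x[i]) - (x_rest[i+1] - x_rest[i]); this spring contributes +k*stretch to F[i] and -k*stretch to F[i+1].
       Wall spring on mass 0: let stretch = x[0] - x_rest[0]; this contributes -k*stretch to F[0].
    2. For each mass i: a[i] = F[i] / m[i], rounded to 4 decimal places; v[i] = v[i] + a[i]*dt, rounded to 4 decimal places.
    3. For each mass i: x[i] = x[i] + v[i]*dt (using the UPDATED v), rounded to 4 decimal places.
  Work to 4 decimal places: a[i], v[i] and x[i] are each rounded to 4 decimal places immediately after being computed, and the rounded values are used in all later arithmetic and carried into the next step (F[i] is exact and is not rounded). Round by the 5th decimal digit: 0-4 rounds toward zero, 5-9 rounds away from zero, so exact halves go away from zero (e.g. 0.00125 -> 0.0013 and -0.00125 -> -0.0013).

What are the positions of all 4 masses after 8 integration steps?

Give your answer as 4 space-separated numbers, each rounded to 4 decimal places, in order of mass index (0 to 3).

Step 0: x=[5.0000 9.0000 13.0000 17.0000] v=[0.0000 0.0000 0.0000 0.0000]
Step 1: x=[4.8750 9.0000 13.0000 17.0000] v=[-0.5000 0.0000 0.0000 0.0000]
Step 2: x=[4.6563 8.9844 13.0000 17.0000] v=[-0.8750 -0.0625 0.0000 0.0000]
Step 3: x=[4.3965 8.9297 12.9981 17.0000] v=[-1.0391 -0.2188 -0.0078 0.0000]
Step 4: x=[4.1538 8.8169 12.9878 16.9998] v=[-0.9708 -0.4512 -0.0411 -0.0010]
Step 5: x=[3.9748 8.6426 12.9577 16.9981] v=[-0.7162 -0.6973 -0.1206 -0.0070]
Step 6: x=[3.8824 8.4242 12.8932 16.9913] v=[-0.3697 -0.8737 -0.2580 -0.0272]
Step 7: x=[3.8724 8.1967 12.7823 16.9722] v=[-0.0400 -0.9101 -0.4435 -0.0763]
Step 8: x=[3.9189 8.0018 12.6220 16.9294] v=[0.1860 -0.7795 -0.6414 -0.1713]

Answer: 3.9189 8.0018 12.6220 16.9294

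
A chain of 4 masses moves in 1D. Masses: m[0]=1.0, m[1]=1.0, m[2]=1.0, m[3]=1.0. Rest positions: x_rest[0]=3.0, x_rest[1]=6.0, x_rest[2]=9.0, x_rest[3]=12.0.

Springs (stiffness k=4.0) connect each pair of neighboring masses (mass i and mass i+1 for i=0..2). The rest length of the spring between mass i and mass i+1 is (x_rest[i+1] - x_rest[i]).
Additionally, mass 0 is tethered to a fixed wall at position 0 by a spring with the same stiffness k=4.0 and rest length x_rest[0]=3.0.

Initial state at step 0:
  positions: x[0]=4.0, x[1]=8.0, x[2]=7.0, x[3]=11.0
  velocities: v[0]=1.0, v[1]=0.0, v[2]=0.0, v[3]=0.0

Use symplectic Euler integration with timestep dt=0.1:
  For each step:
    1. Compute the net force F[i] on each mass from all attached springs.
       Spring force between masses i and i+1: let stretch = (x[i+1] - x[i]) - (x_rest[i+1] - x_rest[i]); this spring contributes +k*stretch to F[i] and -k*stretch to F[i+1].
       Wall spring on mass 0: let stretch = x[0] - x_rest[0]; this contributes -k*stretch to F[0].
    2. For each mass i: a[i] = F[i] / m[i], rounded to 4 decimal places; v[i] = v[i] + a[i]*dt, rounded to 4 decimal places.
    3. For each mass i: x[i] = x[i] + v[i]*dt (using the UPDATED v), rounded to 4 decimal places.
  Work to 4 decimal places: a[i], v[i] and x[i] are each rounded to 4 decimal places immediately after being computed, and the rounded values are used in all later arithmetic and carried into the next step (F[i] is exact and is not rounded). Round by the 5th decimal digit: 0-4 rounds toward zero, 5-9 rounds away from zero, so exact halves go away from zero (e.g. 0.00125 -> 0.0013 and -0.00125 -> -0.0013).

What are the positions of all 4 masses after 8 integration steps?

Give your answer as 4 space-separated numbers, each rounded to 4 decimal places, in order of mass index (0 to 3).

Answer: 3.2443 4.7441 10.2107 11.0153

Derivation:
Step 0: x=[4.0000 8.0000 7.0000 11.0000] v=[1.0000 0.0000 0.0000 0.0000]
Step 1: x=[4.1000 7.8000 7.2000 10.9600] v=[1.0000 -2.0000 2.0000 -0.4000]
Step 2: x=[4.1840 7.4280 7.5744 10.8896] v=[0.8400 -3.7200 3.7440 -0.7040]
Step 3: x=[4.2304 6.9321 8.0756 10.8066] v=[0.4640 -4.9590 5.0115 -0.8301]
Step 4: x=[4.2157 6.3739 8.6403 10.7344] v=[-0.1475 -5.5823 5.6465 -0.7225]
Step 5: x=[4.1187 5.8200 9.1981 10.6984] v=[-0.9705 -5.5390 5.5776 -0.3601]
Step 6: x=[3.9250 5.3332 9.6808 10.7224] v=[-1.9375 -4.8683 4.8265 0.2398]
Step 7: x=[3.6306 4.9640 10.0312 10.8247] v=[-2.9442 -3.6925 3.5041 1.0232]
Step 8: x=[3.2443 4.7441 10.2107 11.0153] v=[-3.8631 -2.1990 1.7946 1.9058]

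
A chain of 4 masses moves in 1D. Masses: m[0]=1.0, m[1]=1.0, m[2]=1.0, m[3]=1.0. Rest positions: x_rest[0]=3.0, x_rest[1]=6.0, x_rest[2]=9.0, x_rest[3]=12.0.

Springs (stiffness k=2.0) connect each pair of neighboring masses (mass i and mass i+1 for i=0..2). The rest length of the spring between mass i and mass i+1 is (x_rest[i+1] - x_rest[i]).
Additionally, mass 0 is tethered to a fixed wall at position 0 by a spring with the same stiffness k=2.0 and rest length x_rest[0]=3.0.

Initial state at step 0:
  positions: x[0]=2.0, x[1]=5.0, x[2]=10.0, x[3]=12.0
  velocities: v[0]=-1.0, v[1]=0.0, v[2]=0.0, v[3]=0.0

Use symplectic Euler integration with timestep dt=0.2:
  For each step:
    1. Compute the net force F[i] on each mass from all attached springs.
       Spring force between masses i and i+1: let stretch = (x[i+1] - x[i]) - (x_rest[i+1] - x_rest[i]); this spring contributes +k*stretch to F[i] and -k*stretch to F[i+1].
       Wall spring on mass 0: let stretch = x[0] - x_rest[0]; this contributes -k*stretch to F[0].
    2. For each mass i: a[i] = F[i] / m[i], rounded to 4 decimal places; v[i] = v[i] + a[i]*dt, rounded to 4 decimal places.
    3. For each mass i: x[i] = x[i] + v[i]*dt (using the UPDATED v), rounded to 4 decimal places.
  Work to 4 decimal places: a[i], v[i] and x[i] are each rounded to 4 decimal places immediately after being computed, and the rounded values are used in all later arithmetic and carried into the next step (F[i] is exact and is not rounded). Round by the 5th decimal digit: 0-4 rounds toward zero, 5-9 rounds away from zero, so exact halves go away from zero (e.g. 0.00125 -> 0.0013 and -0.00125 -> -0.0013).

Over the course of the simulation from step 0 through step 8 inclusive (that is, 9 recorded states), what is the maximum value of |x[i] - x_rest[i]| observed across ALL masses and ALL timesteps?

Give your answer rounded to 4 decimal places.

Answer: 1.1280

Derivation:
Step 0: x=[2.0000 5.0000 10.0000 12.0000] v=[-1.0000 0.0000 0.0000 0.0000]
Step 1: x=[1.8800 5.1600 9.7600 12.0800] v=[-0.6000 0.8000 -1.2000 0.4000]
Step 2: x=[1.8720 5.4256 9.3376 12.2144] v=[-0.0400 1.3280 -2.1120 0.6720]
Step 3: x=[1.9985 5.7199 8.8324 12.3587] v=[0.6326 1.4714 -2.5261 0.7213]
Step 4: x=[2.2629 5.9655 8.3603 12.4609] v=[1.3218 1.2278 -2.3606 0.5108]
Step 5: x=[2.6424 6.1064 8.0246 12.4750] v=[1.8977 0.7047 -1.6783 0.0706]
Step 6: x=[3.0877 6.1237 7.8915 12.3731] v=[2.2263 0.0864 -0.6654 -0.5096]
Step 7: x=[3.5288 6.0395 7.9755 12.1527] v=[2.2056 -0.4209 0.4201 -1.1022]
Step 8: x=[3.8885 5.9093 8.2388 11.8381] v=[1.7984 -0.6508 1.3166 -1.5731]
Max displacement = 1.1280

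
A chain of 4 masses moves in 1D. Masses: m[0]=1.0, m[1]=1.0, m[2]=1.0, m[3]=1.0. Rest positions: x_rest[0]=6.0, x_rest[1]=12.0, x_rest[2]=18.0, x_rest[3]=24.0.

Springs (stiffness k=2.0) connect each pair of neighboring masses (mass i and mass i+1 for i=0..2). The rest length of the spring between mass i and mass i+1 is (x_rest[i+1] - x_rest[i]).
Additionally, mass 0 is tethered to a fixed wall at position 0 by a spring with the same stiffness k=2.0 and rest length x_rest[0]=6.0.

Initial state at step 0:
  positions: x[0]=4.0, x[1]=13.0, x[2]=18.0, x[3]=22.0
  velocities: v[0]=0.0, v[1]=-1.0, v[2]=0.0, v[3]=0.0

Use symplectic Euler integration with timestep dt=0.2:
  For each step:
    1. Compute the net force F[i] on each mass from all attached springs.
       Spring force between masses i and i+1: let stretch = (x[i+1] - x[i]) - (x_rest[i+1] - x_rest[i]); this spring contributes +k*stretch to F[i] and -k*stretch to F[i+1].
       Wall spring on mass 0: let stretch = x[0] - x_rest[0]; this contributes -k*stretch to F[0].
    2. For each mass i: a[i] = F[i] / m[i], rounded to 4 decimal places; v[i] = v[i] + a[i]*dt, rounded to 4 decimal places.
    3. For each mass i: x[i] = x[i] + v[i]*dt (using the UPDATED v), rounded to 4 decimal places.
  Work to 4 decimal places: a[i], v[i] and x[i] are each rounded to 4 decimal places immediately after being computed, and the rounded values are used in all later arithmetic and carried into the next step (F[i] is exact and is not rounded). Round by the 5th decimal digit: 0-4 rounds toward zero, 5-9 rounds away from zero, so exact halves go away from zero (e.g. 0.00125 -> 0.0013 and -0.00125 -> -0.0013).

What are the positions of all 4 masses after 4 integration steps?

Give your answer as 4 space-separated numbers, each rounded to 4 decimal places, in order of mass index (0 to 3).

Answer: 6.6638 10.2969 17.0992 23.3159

Derivation:
Step 0: x=[4.0000 13.0000 18.0000 22.0000] v=[0.0000 -1.0000 0.0000 0.0000]
Step 1: x=[4.4000 12.4800 17.9200 22.1600] v=[2.0000 -2.6000 -0.4000 0.8000]
Step 2: x=[5.0944 11.7488 17.7440 22.4608] v=[3.4720 -3.6560 -0.8800 1.5040]
Step 3: x=[5.9136 10.9649 17.4657 22.8643] v=[4.0960 -3.9197 -1.3914 2.0173]
Step 4: x=[6.6638 10.2969 17.0992 23.3159] v=[3.7511 -3.3399 -1.8323 2.2579]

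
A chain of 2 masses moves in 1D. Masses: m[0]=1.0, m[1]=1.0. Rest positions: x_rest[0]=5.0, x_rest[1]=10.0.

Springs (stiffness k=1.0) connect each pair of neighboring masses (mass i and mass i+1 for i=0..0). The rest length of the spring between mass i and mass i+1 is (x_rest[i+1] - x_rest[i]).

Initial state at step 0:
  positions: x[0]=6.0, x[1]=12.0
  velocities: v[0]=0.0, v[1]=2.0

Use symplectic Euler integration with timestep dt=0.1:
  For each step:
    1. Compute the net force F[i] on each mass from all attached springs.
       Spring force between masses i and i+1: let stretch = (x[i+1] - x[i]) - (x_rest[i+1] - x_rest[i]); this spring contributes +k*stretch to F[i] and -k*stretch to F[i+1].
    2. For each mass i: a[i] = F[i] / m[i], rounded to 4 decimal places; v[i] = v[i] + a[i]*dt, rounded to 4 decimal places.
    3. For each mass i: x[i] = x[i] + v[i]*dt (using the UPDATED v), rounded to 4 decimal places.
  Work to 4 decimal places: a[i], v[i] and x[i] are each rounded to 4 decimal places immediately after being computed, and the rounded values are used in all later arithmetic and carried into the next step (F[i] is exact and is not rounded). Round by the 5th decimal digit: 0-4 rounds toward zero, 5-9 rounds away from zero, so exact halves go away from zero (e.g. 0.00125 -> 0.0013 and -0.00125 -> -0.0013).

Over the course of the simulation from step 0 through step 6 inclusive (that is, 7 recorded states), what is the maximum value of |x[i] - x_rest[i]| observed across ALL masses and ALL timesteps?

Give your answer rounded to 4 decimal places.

Answer: 2.9359

Derivation:
Step 0: x=[6.0000 12.0000] v=[0.0000 2.0000]
Step 1: x=[6.0100 12.1900] v=[0.1000 1.9000]
Step 2: x=[6.0318 12.3682] v=[0.2180 1.7820]
Step 3: x=[6.0670 12.5330] v=[0.3516 1.6484]
Step 4: x=[6.1168 12.6832] v=[0.4982 1.5018]
Step 5: x=[6.1823 12.8177] v=[0.6548 1.3452]
Step 6: x=[6.2641 12.9359] v=[0.8183 1.1817]
Max displacement = 2.9359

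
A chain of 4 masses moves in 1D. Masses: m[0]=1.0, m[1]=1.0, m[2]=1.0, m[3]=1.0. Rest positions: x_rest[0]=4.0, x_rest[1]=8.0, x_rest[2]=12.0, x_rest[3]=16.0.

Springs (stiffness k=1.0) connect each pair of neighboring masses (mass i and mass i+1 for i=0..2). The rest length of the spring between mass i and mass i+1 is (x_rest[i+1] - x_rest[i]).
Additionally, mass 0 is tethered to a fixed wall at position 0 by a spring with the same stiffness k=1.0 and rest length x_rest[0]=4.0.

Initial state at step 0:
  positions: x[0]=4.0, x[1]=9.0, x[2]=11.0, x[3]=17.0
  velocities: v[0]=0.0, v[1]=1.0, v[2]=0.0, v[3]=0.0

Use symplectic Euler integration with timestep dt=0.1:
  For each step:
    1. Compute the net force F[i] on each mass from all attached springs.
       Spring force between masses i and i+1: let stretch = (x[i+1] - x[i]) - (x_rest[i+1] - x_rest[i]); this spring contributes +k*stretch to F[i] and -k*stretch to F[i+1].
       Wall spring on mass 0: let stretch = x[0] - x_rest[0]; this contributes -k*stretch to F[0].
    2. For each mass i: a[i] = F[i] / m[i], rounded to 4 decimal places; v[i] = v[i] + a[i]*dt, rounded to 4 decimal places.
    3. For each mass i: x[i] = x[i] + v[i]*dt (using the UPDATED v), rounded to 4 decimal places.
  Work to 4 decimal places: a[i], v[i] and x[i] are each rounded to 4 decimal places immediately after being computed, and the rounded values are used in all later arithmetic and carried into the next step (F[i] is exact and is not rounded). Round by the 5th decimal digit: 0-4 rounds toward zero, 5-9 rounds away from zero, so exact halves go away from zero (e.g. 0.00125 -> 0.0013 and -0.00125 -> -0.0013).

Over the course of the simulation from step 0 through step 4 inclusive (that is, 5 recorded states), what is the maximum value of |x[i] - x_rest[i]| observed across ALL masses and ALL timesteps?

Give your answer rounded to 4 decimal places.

Answer: 1.1175

Derivation:
Step 0: x=[4.0000 9.0000 11.0000 17.0000] v=[0.0000 1.0000 0.0000 0.0000]
Step 1: x=[4.0100 9.0700 11.0400 16.9800] v=[0.1000 0.7000 0.4000 -0.2000]
Step 2: x=[4.0305 9.1091 11.1197 16.9406] v=[0.2050 0.3910 0.7970 -0.3940]
Step 3: x=[4.0615 9.1175 11.2375 16.8830] v=[0.3098 0.0842 1.1780 -0.5761]
Step 4: x=[4.1024 9.0966 11.3906 16.8089] v=[0.4093 -0.2094 1.5306 -0.7407]
Max displacement = 1.1175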